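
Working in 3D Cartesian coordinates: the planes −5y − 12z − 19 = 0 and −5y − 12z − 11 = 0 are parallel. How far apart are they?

With common normal n = (0, −5, −12) (|n| = 13), the distance is |19 − 11|/|n| = 8/13.

8/13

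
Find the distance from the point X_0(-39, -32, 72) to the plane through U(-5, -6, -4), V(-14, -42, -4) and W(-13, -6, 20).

UV = (-9, -36, 0) and UW = (-8, 0, 24), so a normal is n = UV × UW = (-864, 216, -288).
Then n·(-39, -32, 72) - 4176 = 1872.
|n| = √(746496 + 46656 + 82944) = 936, so the distance is |1872|/936 = 2.

2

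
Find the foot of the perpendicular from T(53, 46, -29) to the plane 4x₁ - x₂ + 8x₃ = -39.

(163/3, 137/3, -79/3)

n = (4, -1, 8), |n|² = 81, and n·T − (-39) = -27.
t = -27/81 = -1/3, so the foot is T − t·n = (53, 46, -29) − (-1/3)·(4, -1, 8) = (163/3, 137/3, -79/3).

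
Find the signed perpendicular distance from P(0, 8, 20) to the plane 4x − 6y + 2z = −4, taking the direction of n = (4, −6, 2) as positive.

-2/√14

n·P − (-4) = -4.
|n| = 2√14, so the signed distance is -2/√14.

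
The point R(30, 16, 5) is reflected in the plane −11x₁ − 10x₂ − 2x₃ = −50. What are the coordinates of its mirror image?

n = (−11, −10, −2), |n|² = 225, n·R − (-50) = -450, so t = -450/225 = -2.
Foot F = R − (-2)·n = (8, −4, 1); the reflection is 2F − R = (−14, −24, −3).

(-14, -24, -3)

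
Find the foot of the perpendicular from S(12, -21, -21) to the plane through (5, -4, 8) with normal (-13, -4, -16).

(25, -17, -5)

The perpendicular from S has direction n = (-13, -4, -16): r = (12, -21, -21) + λ(-13, -4, -16).
Substitute into the plane: n·(S + λn) = -177 gives 264 + 441λ = -177, so λ = -1.
Foot = (12, -21, -21) + (-1)·(-13, -4, -16) = (25, -17, -5).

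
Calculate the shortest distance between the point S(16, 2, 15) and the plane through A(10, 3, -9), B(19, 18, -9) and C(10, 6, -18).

9/√35

AB = (9, 15, 0) and AC = (0, 3, -9), so a normal is n = AB × AC = (-135, 81, 27).
n = (-135, 81, 27); n·P − (-1350) = -243; |n| = 27√35; distance = 243/(27√35) = 9/√35.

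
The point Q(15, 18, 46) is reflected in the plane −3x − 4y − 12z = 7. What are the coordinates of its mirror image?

n = (−3, −4, −12), |n|² = 169, n·Q − 7 = -676, so t = -676/169 = -4.
Foot F = Q − (-4)·n = (3, 2, −2); the reflection is 2F − Q = (−9, −14, −50).

(-9, -14, -50)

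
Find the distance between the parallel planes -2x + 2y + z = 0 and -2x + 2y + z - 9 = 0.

3

Both planes have normal n = (-2, 2, 1), |n| = 3. Any point on the first plane is at distance |9 − 0|/|n| = 9/3 = 3 from the second.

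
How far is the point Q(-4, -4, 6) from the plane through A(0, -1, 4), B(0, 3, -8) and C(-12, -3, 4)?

10/√41

AB = (0, 4, -12) and AC = (-12, -2, 0), so a normal is n = AB × AC = (-24, 144, 48).
Then n·(-4, -4, 6) - 48 = -240.
|n| = √(576 + 20736 + 2304) = 24√41, so the distance is |-240|/(24√41) = 10/√41.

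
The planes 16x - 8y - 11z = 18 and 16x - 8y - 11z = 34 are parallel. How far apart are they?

16/21

With common normal n = (16, -8, -11) (|n| = 21), the distance is |18 − 34|/|n| = 16/21.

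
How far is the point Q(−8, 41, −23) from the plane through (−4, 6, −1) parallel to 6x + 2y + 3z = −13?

20/7

Parallel planes share the normal n = (6, 2, 3); since (−4, 6, −1) lies on the plane, its equation is 6x + 2y + 3z = -15.
n = (6, 2, 3); n·P − (-15) = -20; |n| = 7; distance = 20/7.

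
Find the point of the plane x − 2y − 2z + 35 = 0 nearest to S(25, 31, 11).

n = (1, −2, −2), |n|² = 9, and n·S − (-35) = -24.
t = -24/9 = -8/3, so the foot is S − t·n = (25, 31, 11) − (-8/3)·(1, −2, −2) = (83/3, 77/3, 17/3).

(83/3, 77/3, 17/3)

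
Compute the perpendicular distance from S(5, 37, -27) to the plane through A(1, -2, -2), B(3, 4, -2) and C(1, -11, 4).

AB = (2, 6, 0) and AC = (0, -9, 6), so a normal is n = AB × AC = (36, -12, -18).
n = (36, -12, -18); n·P − 96 = 126; |n| = 42; distance = 126/42 = 3.

3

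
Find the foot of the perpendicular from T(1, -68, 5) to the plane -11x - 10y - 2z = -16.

The perpendicular from T has direction n = (-11, -10, -2): r = (1, -68, 5) + λ(-11, -10, -2).
Substitute into the plane: n·(T + λn) = -16 gives 659 + 225λ = -16, so λ = -3.
Foot = (1, -68, 5) + (-3)·(-11, -10, -2) = (34, -38, 11).

(34, -38, 11)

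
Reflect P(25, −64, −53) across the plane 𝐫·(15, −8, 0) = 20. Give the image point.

With n = (15, −8, 0), the signed offset is (n·P − 20)/|n|² = 867/289 = 3.
P' = P − 2t·n = (25, −64, −53) − 6·(15, −8, 0) = (−65, −16, −53).

(-65, -16, -53)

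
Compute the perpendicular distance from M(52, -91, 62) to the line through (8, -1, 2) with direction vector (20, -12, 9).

Direction vector d = (20, -12, 9).
AP = (44, -90, 60); AP·d = 2500, |AP|² = 13636, |d|² = 625.
distance² = |AP|² − (AP·d)²/|d|² = 13636 − 6250000/625 = 3636, so the distance is 6√101.

6√101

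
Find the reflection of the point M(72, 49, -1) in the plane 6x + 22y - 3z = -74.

(36, -83, 17)

n = (6, 22, -3), |n|² = 529, n·M − (-74) = 1587, so t = 1587/529 = 3.
Foot F = M − 3·n = (54, -17, 8); the reflection is 2F − M = (36, -83, 17).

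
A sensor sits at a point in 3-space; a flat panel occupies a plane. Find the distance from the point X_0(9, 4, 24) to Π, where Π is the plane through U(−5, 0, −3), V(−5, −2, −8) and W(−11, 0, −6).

20/√30

UV = (0, −2, −5) and UW = (−6, 0, −3), so a normal is n = UV × UW = (6, 30, −12).
Then n·(9, 4, 24) − 6 = −120.
|n| = √(36 + 900 + 144) = 6√30, so the distance is |-120|/(6√30) = 20/√30.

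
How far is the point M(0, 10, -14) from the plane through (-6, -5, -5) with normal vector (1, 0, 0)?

The plane has equation n·(r − (-6, -5, -5)) = 0, i.e. n·r = -6.
Then n·(0, 10, -14) - (-6) = 6.
|n| = √(1 + 0 + 0) = 1, so the distance is |6|/1 = 6.

6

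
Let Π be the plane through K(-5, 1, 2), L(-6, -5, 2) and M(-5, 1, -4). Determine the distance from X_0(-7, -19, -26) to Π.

8/√37

KL = (-1, -6, 0) and KM = (0, 0, -6), so a normal is n = KL × KM = (36, -6, 0).
Then n·(-7, -19, -26) - (-186) = 48.
|n| = √(1296 + 36 + 0) = 6√37, so the distance is |48|/(6√37) = 8√37/37.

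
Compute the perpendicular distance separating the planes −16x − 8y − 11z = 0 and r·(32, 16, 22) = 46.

Divide the second equation by -2 to match normals: −16x − 8y − 11z = -23.
Both planes have normal n = (−16, −8, −11), |n| = 21. Any point on the first plane is at distance |(-23) − 0|/|n| = 23/21 from the second.

23/21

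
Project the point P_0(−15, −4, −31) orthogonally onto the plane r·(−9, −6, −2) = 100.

(-6, 2, -29)

n = (−9, −6, −2), |n|² = 121, and n·P_0 − 100 = 121.
t = 121/121 = 1, so the foot is P_0 − t·n = (−15, −4, −31) − 1·(−9, −6, −2) = (−6, 2, −29).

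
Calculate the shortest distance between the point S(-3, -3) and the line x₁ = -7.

The normal to the line is n = (1, 0) with |n| = 1.
|n·S − (-7)| = |-3 − (-7)| = 4, so the distance is 4/1 = 4.

4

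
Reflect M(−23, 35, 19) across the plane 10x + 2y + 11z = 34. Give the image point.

(-73/3, 521/15, 263/15)

n = (10, 2, 11), |n|² = 225, n·M − 34 = 15, so t = 15/225 = 1/15.
Foot F = M − (1/15)·n = (−71/3, 523/15, 274/15); the reflection is 2F − M = (−73/3, 521/15, 263/15).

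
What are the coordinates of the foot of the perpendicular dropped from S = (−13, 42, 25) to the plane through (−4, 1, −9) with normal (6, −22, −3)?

(-1, -2, 19)

n = (6, −22, −3), |n|² = 529, and n·S − (-19) = -1058.
t = -1058/529 = -2, so the foot is S − t·n = (−13, 42, 25) − (-2)·(6, −22, −3) = (−1, −2, 19).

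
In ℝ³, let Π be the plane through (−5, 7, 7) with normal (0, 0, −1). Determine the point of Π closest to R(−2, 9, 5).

(-2, 9, 7)

n = (0, 0, −1), |n|² = 1, and n·R − (-7) = 2.
t = 2/1 = 2, so the foot is R − t·n = (−2, 9, 5) − 2·(0, 0, −1) = (−2, 9, 7).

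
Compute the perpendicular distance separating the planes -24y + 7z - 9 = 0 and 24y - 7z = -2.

7/25

Divide the second equation by -1 to match normals: -24y + 7z = 2.
Both planes have normal n = (0, -24, 7), |n| = 25. Any point on the first plane is at distance |2 − 9|/|n| = 7/25 from the second.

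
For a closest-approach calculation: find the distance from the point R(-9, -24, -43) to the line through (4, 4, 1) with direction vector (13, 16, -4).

12√17

Direction vector d = (13, 16, -4).
AP = (-13, -28, -44), and AP × d = (816, -624, 156).
|AP × d|² = 1079568 and |d|² = 441, so the distance is √(1079568/441) = √2448 = 12√17.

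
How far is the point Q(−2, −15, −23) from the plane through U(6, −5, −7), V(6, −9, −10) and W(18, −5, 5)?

2/√41

UV = (0, −4, −3) and UW = (12, 0, 12), so a normal is n = UV × UW = (−48, −36, 48).
Then n·(−2, −15, −23) − (−444) = −24.
|n| = √(2304 + 1296 + 2304) = 12√41, so the distance is |-24|/(12√41) = 2/√41.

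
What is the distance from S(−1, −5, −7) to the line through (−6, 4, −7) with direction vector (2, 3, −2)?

Direction vector d = (2, 3, −2).
AP = (5, −9, 0), and AP × d = (18, 10, 33).
|AP × d|² = 1513 and |d|² = 17, so the distance is √(1513/17) = √89.

√89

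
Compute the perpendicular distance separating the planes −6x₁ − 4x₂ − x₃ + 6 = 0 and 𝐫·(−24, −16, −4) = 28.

Divide the second equation by 4 to match normals: −6x₁ − 4x₂ − x₃ = 7.
With common normal n = (−6, −4, −1) (|n| = √53), the distance is |(-6) − 7|/|n| = 13/√53.

13√53/53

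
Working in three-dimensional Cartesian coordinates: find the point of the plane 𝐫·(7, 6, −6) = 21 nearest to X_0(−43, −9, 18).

(-15, 15, -6)

n = (7, 6, −6), |n|² = 121, and n·X_0 − 21 = -484.
t = -484/121 = -4, so the foot is X_0 − t·n = (−43, −9, 18) − (-4)·(7, 6, −6) = (−15, 15, −6).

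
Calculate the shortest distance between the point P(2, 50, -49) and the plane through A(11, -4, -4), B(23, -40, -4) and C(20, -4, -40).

27/13

AB = (12, -36, 0) and AC = (9, 0, -36), so a normal is n = AB × AC = (1296, 432, 324).
d = |1296·2 + 432·50 + 324·(-49) − 11232| / √(1679616 + 186624 + 104976) = |-2916| / 1404 = 27/13.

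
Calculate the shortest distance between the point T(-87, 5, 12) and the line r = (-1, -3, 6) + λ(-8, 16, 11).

2√1433

Direction vector d = (-8, 16, 11).
AP = (-86, 8, 6), and AP × d = (-8, 898, -1312).
|AP × d|² = 2527812 and |d|² = 441, so the distance is √(2527812/441) = √5732 = 2√1433.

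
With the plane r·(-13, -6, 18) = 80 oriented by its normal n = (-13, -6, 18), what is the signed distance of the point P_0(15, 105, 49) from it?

n·P_0 − 80 = -23.
|n| = 23, so the signed distance is -23/23 = -1.

-1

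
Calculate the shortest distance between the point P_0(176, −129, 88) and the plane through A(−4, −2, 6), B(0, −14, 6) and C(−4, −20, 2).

AB = (4, −12, 0) and AC = (0, −18, −4), so a normal is n = AB × AC = (48, 16, −72).
d = |48·176 + 16·(-129) + (-72)·88 − (-656)| / √(2304 + 256 + 5184) = |704| / 88 = 8.

8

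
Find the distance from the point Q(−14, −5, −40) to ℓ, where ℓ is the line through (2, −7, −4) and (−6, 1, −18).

2√65

A direction vector is d = (−8, 8, −14).
AP = (−16, 2, −36), and AP × d = (260, 64, −112).
|AP × d|² = 84240 and |d|² = 324, so the distance is √(84240/324) = √260 = 2√65.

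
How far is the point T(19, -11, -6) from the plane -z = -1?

7

Normal vector n = (0, 0, -1), and n·(19, -11, -6) - (-1) = 7.
|n| = √(0 + 0 + 1) = 1, so the distance is |7|/1 = 7.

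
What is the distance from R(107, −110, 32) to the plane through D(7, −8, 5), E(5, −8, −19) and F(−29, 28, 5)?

3

DE = (−2, 0, −24) and DF = (−36, 36, 0), so a normal is n = DE × DF = (864, 864, −72).
Then n·(107, −110, 32) − (−1224) = −3672.
|n| = √(746496 + 746496 + 5184) = 1224, so the distance is |-3672|/1224 = 3.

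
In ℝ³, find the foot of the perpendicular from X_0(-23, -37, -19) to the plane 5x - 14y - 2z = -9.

(-33, -9, -15)

The perpendicular from X_0 has direction n = (5, -14, -2): r = (-23, -37, -19) + μ(5, -14, -2).
Substitute into the plane: n·(X_0 + μn) = -9 gives 441 + 225μ = -9, so μ = -2.
Foot = (-23, -37, -19) + (-2)·(5, -14, -2) = (-33, -9, -15).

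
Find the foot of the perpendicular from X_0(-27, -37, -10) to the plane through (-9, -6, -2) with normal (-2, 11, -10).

The perpendicular from X_0 has direction n = (-2, 11, -10): r = (-27, -37, -10) + μ(-2, 11, -10).
Substitute into the plane: n·(X_0 + μn) = -28 gives -253 + 225μ = -28, so μ = 1.
Foot = (-27, -37, -10) + 1·(-2, 11, -10) = (-29, -26, -20).

(-29, -26, -20)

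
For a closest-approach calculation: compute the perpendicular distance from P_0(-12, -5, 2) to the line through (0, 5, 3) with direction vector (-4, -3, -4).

Direction vector d = (-4, -3, -4).
AP = (-12, -10, -1); AP·d = 82, |AP|² = 245, |d|² = 41.
distance² = |AP|² − (AP·d)²/|d|² = 245 − 6724/41 = 81, so the distance is 9.

9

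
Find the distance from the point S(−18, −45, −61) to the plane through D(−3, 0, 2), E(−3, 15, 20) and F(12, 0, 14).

DE = (0, 15, 18) and DF = (15, 0, 12), so a normal is n = DE × DF = (180, 270, −225).
d = |180·(-18) + 270·(-45) + (-225)·(-61) − (-990)| / √(32400 + 72900 + 50625) = |-675| / (45√77) = 15/√77.

15√77/77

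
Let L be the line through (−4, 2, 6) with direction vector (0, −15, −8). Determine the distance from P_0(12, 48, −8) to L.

Direction vector d = (0, −15, −8).
AP = (16, 46, −14), and AP × d = (−578, 128, −240).
|AP × d|² = 408068 and |d|² = 289, so the distance is √(408068/289) = √1412 = 2√353.

2√353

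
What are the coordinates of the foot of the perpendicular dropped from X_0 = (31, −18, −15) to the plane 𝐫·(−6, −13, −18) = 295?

(719/23, -401/23, -327/23)

The perpendicular from X_0 has direction n = (−6, −13, −18): r = (31, −18, −15) + λ(−6, −13, −18).
Substitute into the plane: n·(X_0 + λn) = 295 gives 318 + 529λ = 295, so λ = -1/23.
Foot = (31, −18, −15) + (-1/23)·(−6, −13, −18) = (719/23, −401/23, −327/23).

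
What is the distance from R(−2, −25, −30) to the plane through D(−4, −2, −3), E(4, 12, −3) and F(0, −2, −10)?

DE = (8, 14, 0) and DF = (4, 0, −7), so a normal is n = DE × DF = (−98, 56, −56).
Then n·(−2, −25, −30) − 448 = 28.
|n| = √(9604 + 3136 + 3136) = 126, so the distance is |28|/126 = 2/9.

2/9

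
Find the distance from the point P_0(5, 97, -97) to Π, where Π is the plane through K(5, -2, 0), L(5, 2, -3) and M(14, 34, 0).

7

KL = (0, 4, -3) and KM = (9, 36, 0), so a normal is n = KL × KM = (108, -27, -36).
n = (108, -27, -36); n·P − 594 = 819; |n| = 117; distance = 819/117 = 7.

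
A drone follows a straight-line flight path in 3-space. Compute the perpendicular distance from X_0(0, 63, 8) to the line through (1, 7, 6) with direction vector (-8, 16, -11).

9√17

Direction vector d = (-8, 16, -11).
AP = (-1, 56, 2); AP·d = 882, |AP|² = 3141, |d|² = 441.
distance² = |AP|² − (AP·d)²/|d|² = 3141 − 777924/441 = 1377, so the distance is 9√17.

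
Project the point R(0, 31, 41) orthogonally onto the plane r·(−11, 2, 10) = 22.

n = (−11, 2, 10), |n|² = 225, and n·R − 22 = 450.
t = 450/225 = 2, so the foot is R − t·n = (0, 31, 41) − 2·(−11, 2, 10) = (22, 27, 21).

(22, 27, 21)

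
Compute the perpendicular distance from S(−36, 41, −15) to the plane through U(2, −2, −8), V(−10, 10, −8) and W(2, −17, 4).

15/√57

UV = (−12, 12, 0) and UW = (0, −15, 12), so a normal is n = UV × UW = (144, 144, 180).
d = |144·(-36) + 144·41 + 180·(-15) − (-1440)| / √(20736 + 20736 + 32400) = |-540| / (36√57) = 15/√57.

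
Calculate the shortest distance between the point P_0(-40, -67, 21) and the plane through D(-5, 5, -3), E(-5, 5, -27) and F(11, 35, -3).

DE = (0, 0, -24) and DF = (16, 30, 0), so a normal is n = DE × DF = (720, -384, 0).
n = (720, -384, 0); n·P − (-5520) = 2448; |n| = 816; distance = 2448/816 = 3.

3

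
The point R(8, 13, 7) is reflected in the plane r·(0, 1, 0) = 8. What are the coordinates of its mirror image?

(8, 3, 7)

With n = (0, 1, 0), the signed offset is (n·R − 8)/|n|² = 5/1 = 5.
R' = R − 2t·n = (8, 13, 7) − 10·(0, 1, 0) = (8, 3, 7).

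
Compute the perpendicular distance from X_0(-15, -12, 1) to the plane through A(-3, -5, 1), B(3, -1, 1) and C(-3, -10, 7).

AB = (6, 4, 0) and AC = (0, -5, 6), so a normal is n = AB × AC = (24, -36, -30).
d = |24·(-15) + (-36)·(-12) + (-30)·1 − 78| / √(576 + 1296 + 900) = |-36| / (6√77) = 6/√77.

6/√77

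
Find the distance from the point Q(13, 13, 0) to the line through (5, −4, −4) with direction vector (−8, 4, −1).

Direction vector d = (−8, 4, −1).
AP = (8, 17, 4), and AP × d = (−33, −24, 168).
|AP × d|² = 29889 and |d|² = 81, so the distance is √(29889/81) = √369 = 3√41.

3√41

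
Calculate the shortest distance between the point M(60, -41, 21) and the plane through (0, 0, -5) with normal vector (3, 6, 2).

The plane has equation n·(r − (0, 0, -5)) = 0, i.e. n·r = -10.
Then n·(60, -41, 21) - (-10) = -14.
|n| = √(9 + 36 + 4) = 7, so the distance is |-14|/7 = 2.

2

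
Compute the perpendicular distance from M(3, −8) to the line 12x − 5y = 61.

15/13

d = |12·3 + (-5)·(-8) − 61| / √(144 + 25) = |15|/13 = 15/13.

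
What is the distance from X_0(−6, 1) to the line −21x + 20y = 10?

136/29

The normal to the line is n = (−21, 20) with |n| = 29.
|n·X_0 − 10| = |146 − 10| = 136, so the distance is 136/29.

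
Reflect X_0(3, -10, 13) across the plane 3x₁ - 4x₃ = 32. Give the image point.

(21, -10, -11)

With n = (3, 0, -4), the signed offset is (n·X_0 − 32)/|n|² = -75/25 = -3.
X_0' = X_0 − 2t·n = (3, -10, 13) − (-6)·(3, 0, -4) = (21, -10, -11).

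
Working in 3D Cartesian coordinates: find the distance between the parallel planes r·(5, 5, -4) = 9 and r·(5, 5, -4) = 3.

Both planes have normal n = (5, 5, -4), |n| = √66. Any point on the first plane is at distance |3 − 9|/|n| = 6/√66 from the second.

6/√66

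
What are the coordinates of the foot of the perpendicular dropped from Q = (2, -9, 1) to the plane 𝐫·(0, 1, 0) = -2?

(2, -2, 1)

The perpendicular from Q has direction n = (0, 1, 0): r = (2, -9, 1) + λ(0, 1, 0).
Substitute into the plane: n·(Q + λn) = -2 gives -9 + 1λ = -2, so λ = 7.
Foot = (2, -9, 1) + 7·(0, 1, 0) = (2, -2, 1).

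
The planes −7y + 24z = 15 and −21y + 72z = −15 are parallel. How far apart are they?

4/5

Divide the second equation by 3 to match normals: −7y + 24z = -5.
With common normal n = (0, −7, 24) (|n| = 25), the distance is |15 − (-5)|/|n| = 20/25 = 4/5.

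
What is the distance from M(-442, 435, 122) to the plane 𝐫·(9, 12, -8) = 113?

Normal vector n = (9, 12, -8), and n·(-442, 435, 122) - 113 = 153.
|n| = √(81 + 144 + 64) = 17, so the distance is |153|/17 = 9.

9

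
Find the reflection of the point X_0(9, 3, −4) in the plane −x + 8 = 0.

(7, 3, -4)

n = (−1, 0, 0), |n|² = 1, n·X_0 − (-8) = -1, so t = -1/1 = -1.
Foot F = X_0 − (-1)·n = (8, 3, −4); the reflection is 2F − X_0 = (7, 3, −4).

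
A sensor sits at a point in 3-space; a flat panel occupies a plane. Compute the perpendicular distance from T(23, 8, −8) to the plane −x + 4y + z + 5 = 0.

n = (−1, 4, 1); n·P − (-5) = 6; |n| = 3√2; distance = 6/(3√2) = √2.

√2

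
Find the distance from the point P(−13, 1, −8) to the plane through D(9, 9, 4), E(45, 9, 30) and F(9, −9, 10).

22/23

DE = (36, 0, 26) and DF = (0, −18, 6), so a normal is n = DE × DF = (468, −216, −648).
Then n·(−13, 1, −8) − (−324) = −792.
|n| = √(219024 + 46656 + 419904) = 828, so the distance is |-792|/828 = 22/23.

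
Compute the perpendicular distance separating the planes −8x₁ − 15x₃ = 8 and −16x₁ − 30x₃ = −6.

11/17

Divide the second equation by 2 to match normals: −8x₁ − 15x₃ = -3.
With common normal n = (−8, 0, −15) (|n| = 17), the distance is |8 − (-3)|/|n| = 11/17.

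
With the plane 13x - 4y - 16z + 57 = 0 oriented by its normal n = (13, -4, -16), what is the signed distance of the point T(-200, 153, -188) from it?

-7

n·T − (-57) = -147.
|n| = 21, so the signed distance is -147/21 = -7.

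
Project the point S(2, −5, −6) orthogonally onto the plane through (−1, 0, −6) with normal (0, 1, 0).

(2, 0, -6)

The perpendicular from S has direction n = (0, 1, 0): r = (2, −5, −6) + λ(0, 1, 0).
Substitute into the plane: n·(S + λn) = 0 gives -5 + 1λ = 0, so λ = 5.
Foot = (2, −5, −6) + 5·(0, 1, 0) = (2, 0, −6).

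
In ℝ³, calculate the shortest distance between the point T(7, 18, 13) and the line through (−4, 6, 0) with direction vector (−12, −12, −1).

Direction vector d = (−12, −12, −1).
AP = (11, 12, 13), and AP × d = (144, −145, 12).
|AP × d|² = 41905 and |d|² = 289, so the distance is √(41905/289) = √145.

√145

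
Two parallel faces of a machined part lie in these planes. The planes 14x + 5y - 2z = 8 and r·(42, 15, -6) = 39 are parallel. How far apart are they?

1/3

Divide the second equation by 3 to match normals: 14x + 5y - 2z = 13.
With common normal n = (14, 5, -2) (|n| = 15), the distance is |8 − 13|/|n| = 5/15 = 1/3.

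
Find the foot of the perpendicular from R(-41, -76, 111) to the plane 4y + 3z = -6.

The perpendicular from R has direction n = (0, 4, 3): r = (-41, -76, 111) + μ(0, 4, 3).
Substitute into the plane: n·(R + μn) = -6 gives 29 + 25μ = -6, so μ = -7/5.
Foot = (-41, -76, 111) + (-7/5)·(0, 4, 3) = (-41, -408/5, 534/5).

(-41, -408/5, 534/5)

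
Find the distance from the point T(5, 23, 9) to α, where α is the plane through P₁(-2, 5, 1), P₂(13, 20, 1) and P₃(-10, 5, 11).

P₁P₂ = (15, 15, 0) and P₁P₃ = (-8, 0, 10), so a normal is n = P₁P₂ × P₁P₃ = (150, -150, 120).
Then n·(5, 23, 9) - (-930) = -690.
|n| = √(22500 + 22500 + 14400) = 30√66, so the distance is |-690|/(30√66) = 23/√66.

23/√66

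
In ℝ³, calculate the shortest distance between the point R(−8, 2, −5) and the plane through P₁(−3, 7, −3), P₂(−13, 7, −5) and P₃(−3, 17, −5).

P₁P₂ = (−10, 0, −2) and P₁P₃ = (0, 10, −2), so a normal is n = P₁P₂ × P₁P₃ = (20, −20, −100).
d = |20·(-8) + (-20)·2 + (-100)·(-5) − 100| / √(400 + 400 + 10000) = |200| / (60√3) = 10√3/9.

10/(3√3)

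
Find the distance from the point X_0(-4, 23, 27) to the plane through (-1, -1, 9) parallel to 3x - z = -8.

27/√10

Parallel planes share the normal n = (3, 0, -1); since (-1, -1, 9) lies on the plane, its equation is 3x - z = -12.
Then n·(-4, 23, 27) - (-12) = -27.
|n| = √(9 + 0 + 1) = √10, so the distance is |-27|/√10 = 27√10/10.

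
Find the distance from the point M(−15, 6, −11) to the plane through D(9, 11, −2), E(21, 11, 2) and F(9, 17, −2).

3√10/10

DE = (12, 0, 4) and DF = (0, 6, 0), so a normal is n = DE × DF = (−24, 0, 72).
Then n·(−15, 6, −11) − (−360) = −72.
|n| = √(576 + 0 + 5184) = 24√10, so the distance is |-72|/(24√10) = 3√10/10.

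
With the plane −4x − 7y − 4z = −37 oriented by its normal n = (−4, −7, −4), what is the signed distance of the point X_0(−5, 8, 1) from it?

n·X_0 − (-37) = -3.
|n| = 9, so the signed distance is -3/9 = -1/3.

-1/3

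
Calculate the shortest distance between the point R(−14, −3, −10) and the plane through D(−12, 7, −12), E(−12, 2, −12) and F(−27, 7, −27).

2√2

DE = (0, −5, 0) and DF = (−15, 0, −15), so a normal is n = DE × DF = (75, 0, −75).
Then n·(−14, −3, −10) − 0 = −300.
|n| = √(5625 + 0 + 5625) = 75√2, so the distance is |-300|/(75√2) = 2√2.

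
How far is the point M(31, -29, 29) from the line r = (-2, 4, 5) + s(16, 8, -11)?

Direction vector d = (16, 8, -11).
AP = (33, -33, 24), and AP × d = (171, 747, 792).
|AP × d|² = 1214514 and |d|² = 441, so the distance is √(1214514/441) = √2754 = 9√34.

9√34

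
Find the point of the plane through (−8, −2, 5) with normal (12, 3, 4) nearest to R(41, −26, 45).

The perpendicular from R has direction n = (12, 3, 4): r = (41, −26, 45) + λ(12, 3, 4).
Substitute into the plane: n·(R + λn) = -82 gives 594 + 169λ = -82, so λ = -4.
Foot = (41, −26, 45) + (-4)·(12, 3, 4) = (−7, −38, 29).

(-7, -38, 29)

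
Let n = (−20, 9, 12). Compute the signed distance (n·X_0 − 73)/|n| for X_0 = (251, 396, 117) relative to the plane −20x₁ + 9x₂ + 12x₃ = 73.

n·X_0 − 73 = -125.
|n| = 25, so the signed distance is -125/25 = -5.

-5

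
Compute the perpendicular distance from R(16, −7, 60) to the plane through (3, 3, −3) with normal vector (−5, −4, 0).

25√41/41

The plane has equation n·(r − (3, 3, −3)) = 0, i.e. n·r = -27.
Then n·(16, −7, 60) − (−27) = −25.
|n| = √(25 + 16 + 0) = √41, so the distance is |-25|/√41 = 25/√41.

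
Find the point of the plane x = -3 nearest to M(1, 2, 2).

(-3, 2, 2)

The perpendicular from M has direction n = (1, 0, 0): r = (1, 2, 2) + λ(1, 0, 0).
Substitute into the plane: n·(M + λn) = -3 gives 1 + 1λ = -3, so λ = -4.
Foot = (1, 2, 2) + (-4)·(1, 0, 0) = (-3, 2, 2).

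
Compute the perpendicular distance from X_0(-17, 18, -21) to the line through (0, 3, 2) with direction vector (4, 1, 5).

√371

Direction vector d = (4, 1, 5).
AP = (-17, 15, -23); AP·d = -168, |AP|² = 1043, |d|² = 42.
distance² = |AP|² − (AP·d)²/|d|² = 1043 − 28224/42 = 371, so the distance is √371.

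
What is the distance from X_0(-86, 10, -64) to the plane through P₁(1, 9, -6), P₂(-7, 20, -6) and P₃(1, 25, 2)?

1

P₁P₂ = (-8, 11, 0) and P₁P₃ = (0, 16, 8), so a normal is n = P₁P₂ × P₁P₃ = (88, 64, -128).
Then n·(-86, 10, -64) - 1432 = -168.
|n| = √(7744 + 4096 + 16384) = 168, so the distance is |-168|/168 = 1.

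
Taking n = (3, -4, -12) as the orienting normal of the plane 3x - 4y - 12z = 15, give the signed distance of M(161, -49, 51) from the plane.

n·M − 15 = 52.
|n| = 13, so the signed distance is 52/13 = 4.

4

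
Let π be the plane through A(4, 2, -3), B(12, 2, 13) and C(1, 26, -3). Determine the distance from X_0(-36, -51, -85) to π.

5

AB = (8, 0, 16) and AC = (-3, 24, 0), so a normal is n = AB × AC = (-384, -48, 192).
n = (-384, -48, 192); n·P − (-2208) = 2160; |n| = 432; distance = 2160/432 = 5.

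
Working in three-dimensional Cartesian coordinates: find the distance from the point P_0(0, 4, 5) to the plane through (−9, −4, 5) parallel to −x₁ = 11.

9

Parallel planes share the normal n = (−1, 0, 0); since (−9, −4, 5) lies on the plane, its equation is −x₁ = 9.
Then n·(0, 4, 5) − 9 = −9.
|n| = √(1 + 0 + 0) = 1, so the distance is |-9|/1 = 9.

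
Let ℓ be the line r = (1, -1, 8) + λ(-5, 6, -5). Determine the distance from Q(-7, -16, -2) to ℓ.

√389

Direction vector d = (-5, 6, -5).
AP = (-8, -15, -10); AP·d = 0, |AP|² = 389, |d|² = 86.
distance² = |AP|² − (AP·d)²/|d|² = 389 − 0/86 = 389, so the distance is √389.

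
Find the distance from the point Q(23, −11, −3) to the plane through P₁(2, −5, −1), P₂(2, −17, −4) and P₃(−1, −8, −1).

P₁P₂ = (0, −12, −3) and P₁P₃ = (−3, −3, 0), so a normal is n = P₁P₂ × P₁P₃ = (−9, 9, −36).
Then n·(23, −11, −3) − (−27) = −171.
|n| = √(81 + 81 + 1296) = 27√2, so the distance is |-171|/(27√2) = 19√2/6.

19√2/6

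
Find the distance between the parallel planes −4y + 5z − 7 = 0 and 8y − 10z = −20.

3√41/41

Divide the second equation by -2 to match normals: −4y + 5z = 10.
Both planes have normal n = (0, −4, 5), |n| = √41. Any point on the first plane is at distance |10 − 7|/|n| = 3/√41 = 3√41/41 from the second.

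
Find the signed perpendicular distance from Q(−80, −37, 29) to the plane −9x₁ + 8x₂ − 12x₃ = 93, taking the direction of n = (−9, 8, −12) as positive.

n·Q − 93 = -17.
|n| = 17, so the signed distance is -17/17 = -1.

-1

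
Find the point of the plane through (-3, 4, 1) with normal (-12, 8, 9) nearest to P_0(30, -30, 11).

(6, -14, 29)

The perpendicular from P_0 has direction n = (-12, 8, 9): r = (30, -30, 11) + t(-12, 8, 9).
Substitute into the plane: n·(P_0 + tn) = 77 gives -501 + 289t = 77, so t = 2.
Foot = (30, -30, 11) + 2·(-12, 8, 9) = (6, -14, 29).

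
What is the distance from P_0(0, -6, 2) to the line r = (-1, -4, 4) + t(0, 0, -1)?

√5

Direction vector d = (0, 0, -1).
AP = (1, -2, -2); AP·d = 2, |AP|² = 9, |d|² = 1.
distance² = |AP|² − (AP·d)²/|d|² = 9 − 4/1 = 5, so the distance is √5.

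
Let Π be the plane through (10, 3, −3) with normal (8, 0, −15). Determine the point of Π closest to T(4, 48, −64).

(-20, 48, -19)

n = (8, 0, −15), |n|² = 289, and n·T − 125 = 867.
t = 867/289 = 3, so the foot is T − t·n = (4, 48, −64) − 3·(8, 0, −15) = (−20, 48, −19).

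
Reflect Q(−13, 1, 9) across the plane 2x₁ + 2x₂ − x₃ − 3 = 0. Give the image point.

n = (2, 2, −1), |n|² = 9, n·Q − 3 = -36, so t = -36/9 = -4.
Foot F = Q − (-4)·n = (−5, 9, 5); the reflection is 2F − Q = (3, 17, 1).

(3, 17, 1)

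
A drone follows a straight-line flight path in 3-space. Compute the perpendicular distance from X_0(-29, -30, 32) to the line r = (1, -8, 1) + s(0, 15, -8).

Direction vector d = (0, 15, -8).
AP = (-30, -22, 31), and AP × d = (-289, -240, -450).
|AP × d|² = 343621 and |d|² = 289, so the distance is √(343621/289) = √1189.

√1189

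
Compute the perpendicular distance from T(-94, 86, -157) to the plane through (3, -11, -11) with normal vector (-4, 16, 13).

2

The plane has equation n·(r − (3, -11, -11)) = 0, i.e. n·r = -331.
n = (-4, 16, 13); n·P − (-331) = 42; |n| = 21; distance = 42/21 = 2.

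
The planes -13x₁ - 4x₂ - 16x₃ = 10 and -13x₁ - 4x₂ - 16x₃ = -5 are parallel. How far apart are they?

5/7

With common normal n = (-13, -4, -16) (|n| = 21), the distance is |10 − (-5)|/|n| = 15/21 = 5/7.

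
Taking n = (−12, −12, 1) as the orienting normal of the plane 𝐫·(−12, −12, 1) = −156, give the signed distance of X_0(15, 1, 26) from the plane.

-10/17

n·X_0 − (-156) = -10.
|n| = 17, so the signed distance is -10/17.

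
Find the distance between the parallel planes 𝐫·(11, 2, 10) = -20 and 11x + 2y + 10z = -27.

With common normal n = (11, 2, 10) (|n| = 15), the distance is |(-20) − (-27)|/|n| = 7/15.

7/15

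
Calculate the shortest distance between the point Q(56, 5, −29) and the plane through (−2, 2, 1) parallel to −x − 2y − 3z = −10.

Parallel planes share the normal n = (−1, −2, −3); since (−2, 2, 1) lies on the plane, its equation is −x − 2y − 3z = -5.
Then n·(56, 5, −29) − (−5) = 26.
|n| = √(1 + 4 + 9) = √14, so the distance is |26|/√14 = 13√14/7.

13√14/7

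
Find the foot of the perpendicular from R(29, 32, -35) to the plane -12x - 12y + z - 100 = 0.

(-7, -4, -32)

The perpendicular from R has direction n = (-12, -12, 1): r = (29, 32, -35) + t(-12, -12, 1).
Substitute into the plane: n·(R + tn) = 100 gives -767 + 289t = 100, so t = 3.
Foot = (29, 32, -35) + 3·(-12, -12, 1) = (-7, -4, -32).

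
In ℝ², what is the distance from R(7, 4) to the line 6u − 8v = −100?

d = |6·7 + (-8)·4 − (-100)| / √(36 + 64) = |110|/10 = 11.

11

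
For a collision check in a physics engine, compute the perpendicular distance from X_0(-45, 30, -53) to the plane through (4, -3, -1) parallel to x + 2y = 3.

Parallel planes share the normal n = (1, 2, 0); since (4, -3, -1) lies on the plane, its equation is x + 2y = -2.
d = |1·(-45) + 2·30 − (-2)| / √(1 + 4 + 0) = |17| / √5 = 17√5/5.

17/√5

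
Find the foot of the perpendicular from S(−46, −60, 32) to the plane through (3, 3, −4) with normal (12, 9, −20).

n = (12, 9, −20), |n|² = 625, and n·S − 143 = -1875.
t = -1875/625 = -3, so the foot is S − t·n = (−46, −60, 32) − (-3)·(12, 9, −20) = (−10, −33, −28).

(-10, -33, -28)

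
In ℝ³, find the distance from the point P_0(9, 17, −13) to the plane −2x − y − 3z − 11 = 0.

d = |(-2)·9 + (-1)·17 + (-3)·(-13) − 11| / √(4 + 1 + 9) = |-7| / √14 = 7/√14.

7/√14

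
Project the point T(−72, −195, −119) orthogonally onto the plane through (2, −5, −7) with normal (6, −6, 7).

(-744/11, -2193/11, -1253/11)

n = (6, −6, 7), |n|² = 121, and n·T − (-7) = -88.
t = -88/121 = -8/11, so the foot is T − t·n = (−72, −195, −119) − (-8/11)·(6, −6, 7) = (−744/11, −2193/11, −1253/11).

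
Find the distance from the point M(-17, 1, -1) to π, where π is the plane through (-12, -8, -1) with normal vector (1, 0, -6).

The plane has equation n·(r − (-12, -8, -1)) = 0, i.e. n·r = -6.
Then n·(-17, 1, -1) - (-6) = -5.
|n| = √(1 + 0 + 36) = √37, so the distance is |-5|/√37 = 5/√37.

5/√37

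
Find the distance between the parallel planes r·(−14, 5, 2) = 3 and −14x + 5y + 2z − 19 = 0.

16/15

Both planes have normal n = (−14, 5, 2), |n| = 15. Any point on the first plane is at distance |19 − 3|/|n| = 16/15 from the second.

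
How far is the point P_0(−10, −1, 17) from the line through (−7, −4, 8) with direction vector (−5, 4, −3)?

3√11

Direction vector d = (−5, 4, −3).
AP = (−3, 3, 9); AP·d = 0, |AP|² = 99, |d|² = 50.
distance² = |AP|² − (AP·d)²/|d|² = 99 − 0/50 = 99, so the distance is 3√11.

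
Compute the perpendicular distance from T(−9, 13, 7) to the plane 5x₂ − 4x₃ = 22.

d = |5·13 + (-4)·7 − 22| / √(0 + 25 + 16) = |15| / √41 = 15√41/41.

15/√41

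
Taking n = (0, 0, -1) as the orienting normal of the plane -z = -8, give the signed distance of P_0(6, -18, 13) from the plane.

n·P_0 − (-8) = -5.
|n| = 1, so the signed distance is -5/1 = -5.

-5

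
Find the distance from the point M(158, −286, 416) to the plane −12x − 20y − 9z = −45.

5

d = |(-12)·158 + (-20)·(-286) + (-9)·416 − (-45)| / √(144 + 400 + 81) = |125| / 25 = 5.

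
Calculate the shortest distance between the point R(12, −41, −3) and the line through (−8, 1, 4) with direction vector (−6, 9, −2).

√277

Direction vector d = (−6, 9, −2).
AP = (20, −42, −7); AP·d = -484, |AP|² = 2213, |d|² = 121.
distance² = |AP|² − (AP·d)²/|d|² = 2213 − 234256/121 = 277, so the distance is √277.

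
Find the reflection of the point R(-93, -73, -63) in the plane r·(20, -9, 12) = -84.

(27, -127, 9)

With n = (20, -9, 12), the signed offset is (n·R − (-84))/|n|² = -1875/625 = -3.
R' = R − 2t·n = (-93, -73, -63) − (-6)·(20, -9, 12) = (27, -127, 9).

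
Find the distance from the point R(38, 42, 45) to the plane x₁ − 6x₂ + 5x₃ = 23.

Normal vector n = (1, −6, 5), and n·(38, 42, 45) − 23 = −12.
|n| = √(1 + 36 + 25) = √62, so the distance is |-12|/√62 = 12/√62.

6√62/31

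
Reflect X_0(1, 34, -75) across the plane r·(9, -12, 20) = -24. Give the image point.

(55, -38, 45)

n = (9, -12, 20), |n|² = 625, n·X_0 − (-24) = -1875, so t = -1875/625 = -3.
Foot F = X_0 − (-3)·n = (28, -2, -15); the reflection is 2F − X_0 = (55, -38, 45).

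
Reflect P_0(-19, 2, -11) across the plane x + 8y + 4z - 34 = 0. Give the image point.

n = (1, 8, 4), |n|² = 81, n·P_0 − 34 = -81, so t = -81/81 = -1.
Foot F = P_0 − (-1)·n = (-18, 10, -7); the reflection is 2F − P_0 = (-17, 18, -3).

(-17, 18, -3)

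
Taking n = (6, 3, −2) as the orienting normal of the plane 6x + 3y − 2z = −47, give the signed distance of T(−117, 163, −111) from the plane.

n·T − (-47) = 56.
|n| = 7, so the signed distance is 56/7 = 8.

8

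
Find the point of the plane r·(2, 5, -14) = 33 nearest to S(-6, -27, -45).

(-10, -37, -17)

The perpendicular from S has direction n = (2, 5, -14): r = (-6, -27, -45) + μ(2, 5, -14).
Substitute into the plane: n·(S + μn) = 33 gives 483 + 225μ = 33, so μ = -2.
Foot = (-6, -27, -45) + (-2)·(2, 5, -14) = (-10, -37, -17).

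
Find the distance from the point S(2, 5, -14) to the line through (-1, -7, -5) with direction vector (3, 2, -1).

Direction vector d = (3, 2, -1).
AP = (3, 12, -9); AP·d = 42, |AP|² = 234, |d|² = 14.
distance² = |AP|² − (AP·d)²/|d|² = 234 − 1764/14 = 108, so the distance is 6√3.

6√3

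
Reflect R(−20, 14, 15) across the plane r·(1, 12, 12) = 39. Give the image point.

(-22, -10, -9)

With n = (1, 12, 12), the signed offset is (n·R − 39)/|n|² = 289/289 = 1.
R' = R − 2t·n = (−20, 14, 15) − 2·(1, 12, 12) = (−22, −10, −9).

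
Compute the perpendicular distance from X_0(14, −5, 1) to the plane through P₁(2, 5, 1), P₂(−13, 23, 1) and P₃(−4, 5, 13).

P₁P₂ = (−15, 18, 0) and P₁P₃ = (−6, 0, 12), so a normal is n = P₁P₂ × P₁P₃ = (216, 180, 108).
n = (216, 180, 108); n·P − 1440 = 792; |n| = 36√70; distance = 792/(36√70) = 11√70/35.

22/√70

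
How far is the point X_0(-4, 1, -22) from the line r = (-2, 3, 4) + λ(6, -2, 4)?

2√115

Direction vector d = (6, -2, 4).
AP = (-2, -2, -26), and AP × d = (-60, -148, 16).
|AP × d|² = 25760 and |d|² = 56, so the distance is √(25760/56) = √460 = 2√115.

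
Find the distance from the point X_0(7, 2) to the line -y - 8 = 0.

10

d = |0·7 + (-1)·2 − 8| / √(0 + 1) = |-10|/1 = 10.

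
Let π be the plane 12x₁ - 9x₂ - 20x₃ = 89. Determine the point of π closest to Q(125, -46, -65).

The perpendicular from Q has direction n = (12, -9, -20): r = (125, -46, -65) + t(12, -9, -20).
Substitute into the plane: n·(Q + tn) = 89 gives 3214 + 625t = 89, so t = -5.
Foot = (125, -46, -65) + (-5)·(12, -9, -20) = (65, -1, 35).

(65, -1, 35)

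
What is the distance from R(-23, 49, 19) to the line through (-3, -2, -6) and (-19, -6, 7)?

A direction vector is d = (-16, -4, 13).
AP = (-20, 51, 25); AP·d = 441, |AP|² = 3626, |d|² = 441.
distance² = |AP|² − (AP·d)²/|d|² = 3626 − 194481/441 = 3185, so the distance is 7√65.

7√65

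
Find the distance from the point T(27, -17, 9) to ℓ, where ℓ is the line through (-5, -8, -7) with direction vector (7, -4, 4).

√65

Direction vector d = (7, -4, 4).
AP = (32, -9, 16), and AP × d = (28, -16, -65).
|AP × d|² = 5265 and |d|² = 81, so the distance is √(5265/81) = √65.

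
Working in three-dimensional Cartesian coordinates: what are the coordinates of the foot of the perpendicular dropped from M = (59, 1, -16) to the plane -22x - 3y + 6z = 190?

(-7, -8, 2)

The perpendicular from M has direction n = (-22, -3, 6): r = (59, 1, -16) + t(-22, -3, 6).
Substitute into the plane: n·(M + tn) = 190 gives -1397 + 529t = 190, so t = 3.
Foot = (59, 1, -16) + 3·(-22, -3, 6) = (-7, -8, 2).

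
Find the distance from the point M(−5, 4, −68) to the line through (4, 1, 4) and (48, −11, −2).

3√586

A direction vector is d = (44, −12, −6).
AP = (−9, 3, −72), and AP × d = (−882, −3222, −24).
|AP × d|² = 11159784 and |d|² = 2116, so the distance is √(11159784/2116) = √5274 = 3√586.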